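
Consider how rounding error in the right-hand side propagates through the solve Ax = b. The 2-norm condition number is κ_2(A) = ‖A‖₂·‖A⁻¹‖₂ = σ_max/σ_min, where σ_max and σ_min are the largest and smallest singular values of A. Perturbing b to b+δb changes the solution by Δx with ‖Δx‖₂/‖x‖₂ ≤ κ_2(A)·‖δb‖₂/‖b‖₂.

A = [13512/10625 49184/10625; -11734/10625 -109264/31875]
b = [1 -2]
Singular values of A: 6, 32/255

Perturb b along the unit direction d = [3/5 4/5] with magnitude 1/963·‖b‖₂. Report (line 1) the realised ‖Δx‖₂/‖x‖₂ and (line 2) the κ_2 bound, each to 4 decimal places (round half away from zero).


from the listed singular values, σ₁ = 6, σ_n = 32/255
condition number: 6 ÷ (32/255) = 47.8125
bound on ‖Δx‖/‖x‖: κ·ε = 47.8125·1/963 = 0.0496
solve Ax = b  →  x = [7.7433 -1.9113]
2-norm of b is 2.2361; of x, 7.9757
δb = ε·‖b‖·d = [0.0014 0.0019]; solving A·Δx = δb gives ‖Δx‖ = 0.0185
relative error = 0.0023
realised/bound (from unrounded values) ≈ 0.0467

0.0023
0.0496


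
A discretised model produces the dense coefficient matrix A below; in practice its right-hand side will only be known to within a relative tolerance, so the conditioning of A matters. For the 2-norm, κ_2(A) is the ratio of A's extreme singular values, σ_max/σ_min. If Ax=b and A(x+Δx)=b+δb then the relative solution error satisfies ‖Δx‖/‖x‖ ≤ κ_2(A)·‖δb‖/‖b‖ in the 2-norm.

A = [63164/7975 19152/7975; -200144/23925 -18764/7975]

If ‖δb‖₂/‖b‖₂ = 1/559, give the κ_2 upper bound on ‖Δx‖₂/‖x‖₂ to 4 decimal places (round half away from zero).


AᵀA = [3613072/27225 351232/9075; 351232/9075 34192/3025]; tr = 156832/1089, det = 256/121
char-poly roots: 144 and 16/1089
κ = σ_max/σ_min = 12/(4/33) = 99.0000
perturbation bound = 99.0000·1/559 = 0.1771

0.1771


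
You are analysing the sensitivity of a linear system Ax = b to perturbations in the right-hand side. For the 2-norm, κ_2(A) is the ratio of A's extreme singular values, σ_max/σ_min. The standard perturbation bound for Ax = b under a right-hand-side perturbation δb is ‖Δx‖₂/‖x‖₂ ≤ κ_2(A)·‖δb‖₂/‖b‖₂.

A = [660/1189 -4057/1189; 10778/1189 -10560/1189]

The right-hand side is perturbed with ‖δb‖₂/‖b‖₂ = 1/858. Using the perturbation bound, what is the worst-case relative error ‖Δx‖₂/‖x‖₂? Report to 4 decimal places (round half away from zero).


0.0076

M = AᵀA = [69364/841 -69300/841; -69300/841 76129/841]. tr(M)=173, det(M)=676
char-poly roots: 169 and 4
κ_2(A) = √(λ_max/λ_min) = √(169 / 4) = 6.5000
perturbation bound = 6.5000·1/858 = 0.0076


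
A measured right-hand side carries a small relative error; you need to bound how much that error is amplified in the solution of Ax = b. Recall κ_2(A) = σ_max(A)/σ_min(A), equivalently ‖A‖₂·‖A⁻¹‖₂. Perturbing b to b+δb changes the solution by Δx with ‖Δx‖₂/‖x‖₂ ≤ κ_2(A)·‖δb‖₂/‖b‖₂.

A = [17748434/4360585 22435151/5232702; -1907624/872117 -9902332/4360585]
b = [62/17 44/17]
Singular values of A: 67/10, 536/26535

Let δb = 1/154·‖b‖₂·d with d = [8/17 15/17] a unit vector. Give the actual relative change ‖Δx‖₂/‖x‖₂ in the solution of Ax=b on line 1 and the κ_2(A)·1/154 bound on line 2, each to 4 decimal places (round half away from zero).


σ_max = 67/10, σ_min = 536/26535
κ_2(A) = (67/10) / (536/26535) = 331.6875
perturbation bound = 331.6875·1/154 = 2.1538
solve Ax = b  →  x = [-143.1897 136.7833]
2-norm of b is 4.4721; of x, 198.0226
re-solving with b+δb shifts x by Δx of norm 1.4376
realised ‖Δx‖/‖x‖ = 0.0073
tightness: 0.0073 against a bound of 2.1538 (unrounded ratio ≈ 0.0034)

0.0073
2.1538


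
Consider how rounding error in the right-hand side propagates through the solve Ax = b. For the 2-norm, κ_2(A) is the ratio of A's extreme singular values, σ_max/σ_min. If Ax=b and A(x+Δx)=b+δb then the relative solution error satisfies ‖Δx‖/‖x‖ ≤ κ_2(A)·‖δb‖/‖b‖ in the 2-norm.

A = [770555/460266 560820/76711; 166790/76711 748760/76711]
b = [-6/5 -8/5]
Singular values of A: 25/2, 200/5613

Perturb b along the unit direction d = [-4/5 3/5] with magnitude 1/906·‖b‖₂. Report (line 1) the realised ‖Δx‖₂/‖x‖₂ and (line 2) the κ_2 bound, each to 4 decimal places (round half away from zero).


from the listed singular values, σ₁ = 25/2, σ_n = 200/5613
κ_2(A) = (25/2) / (200/5613) = 350.8125
κ_2(A)·‖δb‖/‖b‖ = 0.3872
solve Ax = b  →  x = [-0.0351 -0.1561]
2-norm of b is 2.0000; of x, 0.1600
Δx = A⁻¹·δb where δb = 1/906·2.0000·d; ‖Δx‖ = 0.0620
realised ‖Δx‖/‖x‖ = 0.3872
so the bound is sharp here: realised error equals the bound

0.3872
0.3872


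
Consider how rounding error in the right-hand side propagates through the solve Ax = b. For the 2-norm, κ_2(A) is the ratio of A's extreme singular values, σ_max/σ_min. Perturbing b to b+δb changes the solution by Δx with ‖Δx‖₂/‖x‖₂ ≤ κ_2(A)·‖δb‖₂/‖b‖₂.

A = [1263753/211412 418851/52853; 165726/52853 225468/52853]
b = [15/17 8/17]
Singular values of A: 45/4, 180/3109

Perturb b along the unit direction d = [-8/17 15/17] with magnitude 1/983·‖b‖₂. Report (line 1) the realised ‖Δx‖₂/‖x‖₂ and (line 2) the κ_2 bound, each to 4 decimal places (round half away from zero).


0.1977
0.1977

largest singular value 45/4, smallest 180/3109
κ_2(A) = (45/4) / (180/3109) = 194.3125
perturbation bound = 194.3125·1/983 = 0.1977
solve Ax = b  →  x = [0.0533 0.0711]
‖b‖ = 1.0000, ‖x‖ = 0.0889
δb = ε·‖b‖·d = [-0.0005 0.0009]; solving A·Δx = δb gives ‖Δx‖ = 0.0176
realised ‖Δx‖/‖x‖ = 0.1977
so the bound is sharp here: realised error equals the bound


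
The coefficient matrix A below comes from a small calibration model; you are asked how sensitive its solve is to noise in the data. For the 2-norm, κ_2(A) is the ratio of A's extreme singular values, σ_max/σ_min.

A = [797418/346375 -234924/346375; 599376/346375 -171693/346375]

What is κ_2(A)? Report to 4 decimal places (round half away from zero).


277.1000

M = AᵀA = [39805082244/4799025625 -11609651592/4799025625; -11609651592/4799025625 3386710881/4799025625]. tr(M)=69106869/7678441, det(M)=8100/7678441
λ_max, λ_min = (69106869/7678441 ± √4775510561494761/58958456190481)/2 = 9, 900/7678441
κ = σ_max/σ_min = 3/(30/2771) = 277.1000


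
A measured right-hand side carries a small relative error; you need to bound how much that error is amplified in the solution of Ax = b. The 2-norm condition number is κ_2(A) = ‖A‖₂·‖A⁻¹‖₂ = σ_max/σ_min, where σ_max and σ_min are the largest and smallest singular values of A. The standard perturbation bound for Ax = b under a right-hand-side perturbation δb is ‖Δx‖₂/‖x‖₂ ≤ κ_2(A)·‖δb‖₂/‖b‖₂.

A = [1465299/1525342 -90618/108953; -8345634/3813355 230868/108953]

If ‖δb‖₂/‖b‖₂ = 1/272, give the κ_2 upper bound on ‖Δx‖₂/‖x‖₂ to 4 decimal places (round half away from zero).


M = AᵀA = [1966129919721/344181688900 -13365065043/2458440635; -13365065043/2458440635 363974292/70241161]. tr(M)=4458506481/409252900, det(M)=4743684/102313225
λ_max, λ_min = (4458506481/409252900 ± √19847218178180065761/167487936158410000)/2 = 1089/100, 17424/4092529
so κ_2 = √((1089/100) / (17424/4092529)) = 50.5750
perturbation bound = 50.5750·1/272 = 0.1859

0.1859


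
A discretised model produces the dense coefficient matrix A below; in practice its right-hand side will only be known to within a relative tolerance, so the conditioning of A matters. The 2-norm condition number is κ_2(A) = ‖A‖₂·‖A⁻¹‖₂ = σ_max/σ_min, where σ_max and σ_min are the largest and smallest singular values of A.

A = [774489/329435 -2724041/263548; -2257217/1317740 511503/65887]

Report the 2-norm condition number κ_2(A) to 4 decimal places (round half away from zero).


form AᵀA = [587694398521/69457548304 -163215652860/4341096769; -163215652860/4341096769 11606564473825/69457548304] with trace 3627084733/20659592 and determinant 197262025/661106944
eigenvalues of AᵀA: λ = (tr ± √(tr²−4·det))/2 = 2809/16, 70225/41319184
so κ_2 = √((2809/16) / (70225/41319184)) = 321.4000

321.4000


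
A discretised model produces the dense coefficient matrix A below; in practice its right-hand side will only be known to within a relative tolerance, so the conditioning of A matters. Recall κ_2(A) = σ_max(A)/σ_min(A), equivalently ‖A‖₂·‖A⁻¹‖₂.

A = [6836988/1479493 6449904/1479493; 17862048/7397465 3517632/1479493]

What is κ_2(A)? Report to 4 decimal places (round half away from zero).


AᵀA = [5147622427536/189351171025 980351878464/37870234205; 980351878464/37870234205 186764693760/7574046841]; tr = 11672698896/225150025, det = 47775744/225150025
λ_max, λ_min = (11672698896/225150025 ± √136208872676855644416/50692533757500625)/2 = 1296/25, 36864/9006001
κ = σ_max/σ_min = (36/5)/(192/3001) = 112.5375

112.5375


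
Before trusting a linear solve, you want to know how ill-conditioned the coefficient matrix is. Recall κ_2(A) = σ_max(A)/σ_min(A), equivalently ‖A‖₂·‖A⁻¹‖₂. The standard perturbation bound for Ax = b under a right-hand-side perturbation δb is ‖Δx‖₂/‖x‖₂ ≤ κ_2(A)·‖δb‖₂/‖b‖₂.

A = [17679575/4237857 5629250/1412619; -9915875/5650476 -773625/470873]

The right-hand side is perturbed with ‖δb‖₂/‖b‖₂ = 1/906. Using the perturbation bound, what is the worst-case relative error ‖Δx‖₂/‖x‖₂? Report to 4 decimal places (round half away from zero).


form AᵀA = [1200979218125/58631077584 95313509375/4885923132; 95313509375/4885923132 7564765625/407160261] with trace 78976050625/2021761296 and determinant 9765625/505440324
char-poly roots: 625/16 and 62500/126360081
κ = σ_max/σ_min = (25/4)/(250/11241) = 281.0250
worst-case relative error ≤ 281.0250 × 1/906 = 0.3102

0.3102


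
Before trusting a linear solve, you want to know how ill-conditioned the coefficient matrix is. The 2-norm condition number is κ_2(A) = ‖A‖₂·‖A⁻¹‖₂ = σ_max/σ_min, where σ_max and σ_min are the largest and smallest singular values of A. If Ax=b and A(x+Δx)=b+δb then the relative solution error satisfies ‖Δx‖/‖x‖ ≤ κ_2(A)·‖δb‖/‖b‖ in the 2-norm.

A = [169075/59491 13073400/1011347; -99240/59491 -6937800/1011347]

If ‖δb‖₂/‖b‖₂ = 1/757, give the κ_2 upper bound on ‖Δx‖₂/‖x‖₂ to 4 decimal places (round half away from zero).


0.1438

form AᵀA = [38434933225/3539179081 170523081000/3539179081; 170523081000/3539179081 757947600000/3539179081] with trace 473755225/2105401 and determinant 9000000/2105401
λ_max, λ_min = (473755225/2105401 ± √224368218778800625/4432713370801)/2 = 225, 40000/2105401
σ_max=√225=15, σ_min=√(40000/2105401)=(200/1451) → κ = 108.8250
perturbation bound = 108.8250·1/757 = 0.1438


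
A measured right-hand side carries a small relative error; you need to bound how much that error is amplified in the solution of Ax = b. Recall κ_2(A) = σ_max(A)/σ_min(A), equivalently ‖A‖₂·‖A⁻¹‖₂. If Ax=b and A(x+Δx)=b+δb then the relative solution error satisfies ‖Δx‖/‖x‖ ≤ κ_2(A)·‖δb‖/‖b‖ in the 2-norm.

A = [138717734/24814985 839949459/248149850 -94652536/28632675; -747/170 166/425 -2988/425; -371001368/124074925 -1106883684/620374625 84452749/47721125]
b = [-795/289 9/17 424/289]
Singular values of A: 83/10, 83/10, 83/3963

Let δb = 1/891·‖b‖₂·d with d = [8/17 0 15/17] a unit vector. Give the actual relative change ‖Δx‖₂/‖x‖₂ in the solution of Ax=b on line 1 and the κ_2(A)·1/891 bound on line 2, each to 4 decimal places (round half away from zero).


from the listed singular values, σ₁ = 83/10, σ_n = 83/3963
condition number: (83/10) ÷ (83/3963) = 396.3000
κ_2(A)·‖δb‖/‖b‖ = 0.4448
solve Ax = b  →  x = [-0.3207 -0.1702 0.1157]
2-norm of b is 3.1623; of x, 0.3810
δb = ε·‖b‖·d = [0.0017 0.0000 0.0031]; solving A·Δx = δb gives ‖Δx‖ = 0.1695
relative error = 0.4448
so the bound is sharp here: realised error equals the bound

0.4448
0.4448


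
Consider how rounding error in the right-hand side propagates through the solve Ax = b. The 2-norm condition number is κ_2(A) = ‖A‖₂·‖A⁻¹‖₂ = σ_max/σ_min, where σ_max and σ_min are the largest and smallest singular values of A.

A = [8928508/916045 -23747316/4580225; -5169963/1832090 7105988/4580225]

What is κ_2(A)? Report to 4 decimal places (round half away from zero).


269.4250

form AᵀA = [13824061513825/134262150724 -1843175587230/33565537681; -1843175587230/33565537681 983088132256/33565537681] with trace 61440879041/464574916 and determinant 27984100/116143729
solving λ² − 61440879041/464574916·λ + 27984100/116143729 = 0 gives λ = 529/4, 211600/116143729
κ_2(A) = √(λ_max/λ_min) = √((529/4) / (211600/116143729)) = 269.4250


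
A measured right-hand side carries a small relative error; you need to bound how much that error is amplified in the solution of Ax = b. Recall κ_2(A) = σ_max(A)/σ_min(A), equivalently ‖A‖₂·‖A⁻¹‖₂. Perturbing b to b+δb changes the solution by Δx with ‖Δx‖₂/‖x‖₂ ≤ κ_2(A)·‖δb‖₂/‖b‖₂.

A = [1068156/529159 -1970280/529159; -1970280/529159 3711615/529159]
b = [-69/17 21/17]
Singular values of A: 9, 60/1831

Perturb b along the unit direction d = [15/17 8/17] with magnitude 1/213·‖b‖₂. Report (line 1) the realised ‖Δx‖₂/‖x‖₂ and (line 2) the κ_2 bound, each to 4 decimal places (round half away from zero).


σ_max = 9, σ_min = 60/1831
κ_2(A) = 9 / (60/1831) = 274.6500
κ_2(A)·‖δb‖/‖b‖ = 1.2894
solve Ax = b  →  x = [-80.9363 -42.7882]
‖b‖ = 4.2426, ‖x‖ = 91.5506
δb = ε·‖b‖·d = [0.0176 0.0094]; solving A·Δx = δb gives ‖Δx‖ = 0.6078
relative error = 0.0066
tightness: 0.0066 against a bound of 1.2894 (unrounded ratio ≈ 0.0051)

0.0066
1.2894


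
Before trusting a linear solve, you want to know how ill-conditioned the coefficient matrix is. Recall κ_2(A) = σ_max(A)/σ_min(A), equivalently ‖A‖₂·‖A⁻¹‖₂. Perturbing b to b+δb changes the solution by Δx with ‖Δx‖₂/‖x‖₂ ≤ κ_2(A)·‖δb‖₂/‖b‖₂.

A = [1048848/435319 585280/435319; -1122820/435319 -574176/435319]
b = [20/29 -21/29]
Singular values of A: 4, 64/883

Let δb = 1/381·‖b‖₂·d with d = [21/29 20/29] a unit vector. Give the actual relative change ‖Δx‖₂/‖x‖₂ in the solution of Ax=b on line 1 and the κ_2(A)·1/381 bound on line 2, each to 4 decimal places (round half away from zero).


largest singular value 4, smallest 64/883
κ_2(A) = 4 / (64/883) = 55.1875
bound on ‖Δx‖/‖x‖: κ·ε = 55.1875·1/381 = 0.1448
solve Ax = b  →  x = [0.2206 0.1176]
‖b‖ = 1.0000, ‖x‖ = 0.2500
δb = ε·‖b‖·d = [0.0019 0.0018]; solving A·Δx = δb gives ‖Δx‖ = 0.0362
realised ‖Δx‖/‖x‖ = 0.1448
realised/bound = 1 exactly: the bound is attained for this b and d

0.1448
0.1448


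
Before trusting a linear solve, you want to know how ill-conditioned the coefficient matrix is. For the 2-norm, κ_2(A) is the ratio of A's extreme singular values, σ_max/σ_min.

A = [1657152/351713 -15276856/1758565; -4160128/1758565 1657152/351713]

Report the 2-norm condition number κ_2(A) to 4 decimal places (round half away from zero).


M = AᵀA = [297441120256/10700868025 -111453414912/2140173605; -111453414912/2140173605 1045107778624/10700868025]. tr(M)=929099584/7405445, det(M)=2517630976/925680625
solving λ² − 929099584/7405445·λ + 2517630976/925680625 = 0 gives λ = 3136/25, 802816/37027225
σ_max=√(3136/25)=(56/5), σ_min=√(802816/37027225)=(896/6085) → κ = 76.0625

76.0625


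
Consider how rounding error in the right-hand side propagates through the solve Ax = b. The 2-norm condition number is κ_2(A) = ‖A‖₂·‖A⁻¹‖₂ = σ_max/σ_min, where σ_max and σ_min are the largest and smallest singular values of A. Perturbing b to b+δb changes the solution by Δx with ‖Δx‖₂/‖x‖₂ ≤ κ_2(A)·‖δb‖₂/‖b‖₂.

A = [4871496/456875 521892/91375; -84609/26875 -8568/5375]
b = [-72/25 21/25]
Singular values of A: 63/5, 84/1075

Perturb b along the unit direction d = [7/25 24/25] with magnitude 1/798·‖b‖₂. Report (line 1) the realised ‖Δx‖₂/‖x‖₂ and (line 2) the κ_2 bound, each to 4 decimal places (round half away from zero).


0.2021
0.2021

largest singular value 63/5, smallest 84/1075
condition number: (63/5) ÷ (84/1075) = 161.2500
perturbation bound = 161.2500·1/798 = 0.2021
solve Ax = b  →  x = [-0.2101 -0.1120]
‖b‖ = 3.0000, ‖x‖ = 0.2381
δb = ε·‖b‖·d = [0.0011 0.0036]; solving A·Δx = δb gives ‖Δx‖ = 0.0481
relative error = 0.2021
tightness: 0.2021 against a bound of 0.2021; the bound is attained (ratio 1)


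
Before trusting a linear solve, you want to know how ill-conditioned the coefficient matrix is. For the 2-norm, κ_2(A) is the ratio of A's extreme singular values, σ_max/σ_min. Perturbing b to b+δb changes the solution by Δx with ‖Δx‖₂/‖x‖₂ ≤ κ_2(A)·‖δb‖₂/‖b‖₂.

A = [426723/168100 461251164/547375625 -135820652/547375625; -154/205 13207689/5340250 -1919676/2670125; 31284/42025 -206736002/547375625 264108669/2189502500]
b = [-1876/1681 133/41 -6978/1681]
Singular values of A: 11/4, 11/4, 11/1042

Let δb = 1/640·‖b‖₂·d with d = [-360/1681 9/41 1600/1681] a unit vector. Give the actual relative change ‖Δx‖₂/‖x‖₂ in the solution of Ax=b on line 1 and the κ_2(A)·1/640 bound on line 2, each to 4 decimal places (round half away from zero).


0.0028
0.4070

from the listed singular values, σ₁ = 11/4, σ_n = 11/1042
κ_2(A) = (11/4) / (11/1042) = 260.5000
bound on ‖Δx‖/‖x‖: κ·ε = 260.5000·1/640 = 0.4070
solve Ax = b  →  x = [-1.1055 -78.4259 -273.1485]
‖b‖ = 5.3852, ‖x‖ = 284.1865
δb = ε·‖b‖·d = [-0.0018 0.0018 0.0080]; solving A·Δx = δb gives ‖Δx‖ = 0.7971
dividing the unrounded norms, ‖Δx‖/‖x‖ = 0.0028
so the bound overstates the realised error by a factor of ≈ 145.1233 (computed from the unrounded values)


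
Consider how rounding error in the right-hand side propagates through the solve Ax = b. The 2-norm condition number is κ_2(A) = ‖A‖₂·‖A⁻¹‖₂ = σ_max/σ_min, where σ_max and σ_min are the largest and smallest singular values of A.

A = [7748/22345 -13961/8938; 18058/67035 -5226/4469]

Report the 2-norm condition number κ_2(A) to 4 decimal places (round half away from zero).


M = AᵀA = [34654996/179747649 -17108390/19971961; -17108390/19971961 304153825/79887844]. tr(M)=1710889/427716, det(M)=25/106929
solving λ² − 1710889/427716·λ + 25/106929 = 0 gives λ = 4, 25/427716
κ_2(A) = √(λ_max/λ_min) = √(4 / (25/427716)) = 261.6000

261.6000


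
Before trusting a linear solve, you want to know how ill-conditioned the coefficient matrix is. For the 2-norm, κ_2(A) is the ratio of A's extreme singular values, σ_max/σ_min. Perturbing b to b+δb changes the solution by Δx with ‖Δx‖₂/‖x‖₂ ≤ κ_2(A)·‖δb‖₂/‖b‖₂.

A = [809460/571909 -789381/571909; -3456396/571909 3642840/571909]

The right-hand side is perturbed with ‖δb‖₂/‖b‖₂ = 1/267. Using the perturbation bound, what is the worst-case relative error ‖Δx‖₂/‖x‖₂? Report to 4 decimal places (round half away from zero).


AᵀA = [7496667936/194574601 -7870356900/194574601; -7870356900/194574601 8264964681/194574601]; tr = 18741537/231361, det = 104976/231361
eigenvalues of AᵀA: λ = (tr ± √(tr²−4·det))/2 = 81, 1296/231361
κ_2(A) = √(λ_max/λ_min) = √(81 / (1296/231361)) = 120.2500
perturbation bound = 120.2500·1/267 = 0.4504

0.4504


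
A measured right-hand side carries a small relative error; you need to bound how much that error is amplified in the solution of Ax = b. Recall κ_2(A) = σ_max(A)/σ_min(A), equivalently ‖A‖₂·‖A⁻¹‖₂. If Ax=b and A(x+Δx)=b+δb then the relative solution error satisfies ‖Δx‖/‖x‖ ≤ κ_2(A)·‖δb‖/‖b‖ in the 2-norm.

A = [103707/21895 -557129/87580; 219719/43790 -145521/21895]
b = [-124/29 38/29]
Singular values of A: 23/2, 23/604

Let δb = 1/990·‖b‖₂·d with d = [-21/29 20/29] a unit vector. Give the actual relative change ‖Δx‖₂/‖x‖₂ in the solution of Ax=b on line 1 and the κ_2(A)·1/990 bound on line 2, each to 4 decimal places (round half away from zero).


0.0011
0.3051

σ_max = 23/2, σ_min = 23/604
κ = σ_max/σ_min = (23/2)/(23/604) = 302.0000
bound on ‖Δx‖/‖x‖: κ·ε = 302.0000·1/990 = 0.3051
solve Ax = b  →  x = [83.9304 63.1652]
2-norm of b is 4.4721; of x, 105.0436
with δb = [-0.0033 0.0031], A·Δx = δb → ‖Δx‖ = 0.1186
dividing the unrounded norms, ‖Δx‖/‖x‖ = 0.0011
realised/bound (from unrounded values) ≈ 0.0037


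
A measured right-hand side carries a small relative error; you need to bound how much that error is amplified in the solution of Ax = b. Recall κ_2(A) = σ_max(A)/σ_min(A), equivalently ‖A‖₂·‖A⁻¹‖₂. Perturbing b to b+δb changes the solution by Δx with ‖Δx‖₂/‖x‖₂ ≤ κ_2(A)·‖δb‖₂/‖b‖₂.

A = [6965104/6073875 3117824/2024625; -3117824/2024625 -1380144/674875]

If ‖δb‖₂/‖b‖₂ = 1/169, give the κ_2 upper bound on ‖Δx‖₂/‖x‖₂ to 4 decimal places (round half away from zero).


2.3002

form AᵀA = [5440004487424/1475678300625 2417735327744/491892766875; 2417735327744/491892766875 1074560145664/163964255625] with trace 604441831936/59027132025 and determinant 1638400/2361085281
λ_max, λ_min = (604441831936/59027132025 ± √365340257188836693508096/3484202315096780600625)/2 = 256/25, 160000/2361085281
σ_max=√(256/25)=(16/5), σ_min=√(160000/2361085281)=(400/48591) → κ = 388.7280
κ_2(A)·‖δb‖/‖b‖ = 2.3002


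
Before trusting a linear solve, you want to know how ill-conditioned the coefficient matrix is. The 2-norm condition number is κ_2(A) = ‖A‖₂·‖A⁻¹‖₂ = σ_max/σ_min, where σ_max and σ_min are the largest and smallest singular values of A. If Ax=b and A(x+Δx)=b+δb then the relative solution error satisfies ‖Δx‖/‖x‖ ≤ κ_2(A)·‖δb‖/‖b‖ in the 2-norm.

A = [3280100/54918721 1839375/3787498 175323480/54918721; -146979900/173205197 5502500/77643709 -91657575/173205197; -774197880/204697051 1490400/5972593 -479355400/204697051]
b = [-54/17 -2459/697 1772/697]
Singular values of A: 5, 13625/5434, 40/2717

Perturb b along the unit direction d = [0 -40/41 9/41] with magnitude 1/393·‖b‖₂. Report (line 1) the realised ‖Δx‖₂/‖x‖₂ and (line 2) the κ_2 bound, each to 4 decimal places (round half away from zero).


0.0034
0.8642

from the listed singular values, σ₁ = 5, σ_n = 40/2717
κ = σ_max/σ_min = 5/(40/2717) = 339.6250
bound on ‖Δx‖/‖x‖: κ·ε = 339.6250·1/393 = 0.8642
solve Ax = b  →  x = [-43.0389 -265.2483 40.1609]
‖b‖₂ = 5.3852 and ‖x‖₂ = 271.7018
δb = ε·‖b‖·d = [0.0000 -0.0134 0.0030]; solving A·Δx = δb gives ‖Δx‖ = 0.9308
dividing the unrounded norms, ‖Δx‖/‖x‖ = 0.0034
so the bound overstates the realised error by a factor of ≈ 252.2688 (computed from the unrounded values)


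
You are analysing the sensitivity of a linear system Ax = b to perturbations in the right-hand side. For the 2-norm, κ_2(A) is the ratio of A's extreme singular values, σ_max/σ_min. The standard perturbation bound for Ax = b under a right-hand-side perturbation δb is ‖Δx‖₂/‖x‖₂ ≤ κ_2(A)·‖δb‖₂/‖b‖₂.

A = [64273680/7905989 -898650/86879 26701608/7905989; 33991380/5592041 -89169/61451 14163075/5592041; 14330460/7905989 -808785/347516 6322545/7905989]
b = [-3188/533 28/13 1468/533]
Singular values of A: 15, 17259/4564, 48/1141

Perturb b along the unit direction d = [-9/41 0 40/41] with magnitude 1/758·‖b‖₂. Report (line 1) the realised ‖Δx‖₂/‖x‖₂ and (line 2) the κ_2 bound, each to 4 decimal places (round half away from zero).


0.0023
0.4704

largest singular value 15, smallest 48/1141
κ = σ_max/σ_min = 15/(48/1141) = 356.5625
κ_2(A)·‖δb‖/‖b‖ = 0.4704
solve Ax = b  →  x = [-36.0754 0.9499 87.9755]
2-norm of b is 6.9282; of x, 95.0896
Δx = A⁻¹·δb where δb = 1/758·6.9282·d; ‖Δx‖ = 0.2173
realised ‖Δx‖/‖x‖ = 0.0023
so the bound overstates the realised error by a factor of ≈ 205.8750 (computed from the unrounded values)


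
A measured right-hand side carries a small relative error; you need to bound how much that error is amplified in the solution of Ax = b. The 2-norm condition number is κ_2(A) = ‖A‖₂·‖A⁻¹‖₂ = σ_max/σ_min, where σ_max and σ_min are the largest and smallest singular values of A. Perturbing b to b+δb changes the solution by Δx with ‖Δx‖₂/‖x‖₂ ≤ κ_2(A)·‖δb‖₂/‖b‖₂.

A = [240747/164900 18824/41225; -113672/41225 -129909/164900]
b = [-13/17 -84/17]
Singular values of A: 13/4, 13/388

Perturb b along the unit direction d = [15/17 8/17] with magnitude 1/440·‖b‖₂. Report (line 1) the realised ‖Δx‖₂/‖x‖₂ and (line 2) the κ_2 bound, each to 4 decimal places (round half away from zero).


0.0038
0.2205

σ_max = 13/4, σ_min = 13/388
condition number: (13/4) ÷ (13/388) = 97.0000
bound on ‖Δx‖/‖x‖: κ·ε = 97.0000·1/440 = 0.2205
solve Ax = b  →  x = [26.2523 -85.6123]
‖b‖₂ = 5.0000 and ‖x‖₂ = 89.5469
with δb = [0.0100 0.0053], A·Δx = δb → ‖Δx‖ = 0.3392
dividing the unrounded norms, ‖Δx‖/‖x‖ = 0.0038
tightness: 0.0038 against a bound of 0.2205 (unrounded ratio ≈ 0.0172)


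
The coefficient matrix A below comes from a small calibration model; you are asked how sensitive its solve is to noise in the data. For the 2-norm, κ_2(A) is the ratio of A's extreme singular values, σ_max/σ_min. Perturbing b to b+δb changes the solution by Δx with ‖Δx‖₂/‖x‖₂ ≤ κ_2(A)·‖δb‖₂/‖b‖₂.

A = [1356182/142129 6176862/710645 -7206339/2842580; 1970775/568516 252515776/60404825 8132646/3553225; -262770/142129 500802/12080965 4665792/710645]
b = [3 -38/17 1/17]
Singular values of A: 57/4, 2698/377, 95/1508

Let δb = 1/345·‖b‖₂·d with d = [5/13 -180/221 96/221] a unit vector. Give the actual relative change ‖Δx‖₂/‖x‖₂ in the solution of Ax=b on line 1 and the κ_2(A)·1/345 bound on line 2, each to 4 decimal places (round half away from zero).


from the listed singular values, σ₁ = 57/4, σ_n = 95/1508
condition number: (57/4) ÷ (95/1508) = 226.2000
perturbation bound = 226.2000·1/345 = 0.6557
solve Ax = b  →  x = [32.9437 -33.0510 9.4943]
‖b‖₂ = 3.7417 and ‖x‖₂ = 47.6215
δb = ε·‖b‖·d = [0.0042 -0.0088 0.0047]; solving A·Δx = δb gives ‖Δx‖ = 0.1722
realised ‖Δx‖/‖x‖ = 0.0036
realised/bound (from unrounded values) ≈ 0.0055

0.0036
0.6557


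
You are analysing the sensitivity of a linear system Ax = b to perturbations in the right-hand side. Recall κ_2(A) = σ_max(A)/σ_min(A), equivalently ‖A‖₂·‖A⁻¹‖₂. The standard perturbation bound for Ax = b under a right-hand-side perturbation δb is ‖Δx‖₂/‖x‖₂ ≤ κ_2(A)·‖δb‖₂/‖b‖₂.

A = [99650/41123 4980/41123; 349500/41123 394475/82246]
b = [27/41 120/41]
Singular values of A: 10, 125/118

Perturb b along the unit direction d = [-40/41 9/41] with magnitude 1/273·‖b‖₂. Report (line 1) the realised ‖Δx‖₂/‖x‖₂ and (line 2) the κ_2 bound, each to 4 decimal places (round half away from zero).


0.0346
0.0346

σ_max = 10, σ_min = 125/118
κ = σ_max/σ_min = 10/(125/118) = 9.4400
κ_2(A)·‖δb‖/‖b‖ = 0.0346
solve Ax = b  →  x = [0.2647 0.1412]
‖b‖ = 3.0000, ‖x‖ = 0.3000
Δx = A⁻¹·δb where δb = 1/273·3.0000·d; ‖Δx‖ = 0.0104
realised ‖Δx‖/‖x‖ = 0.0346
so the bound is sharp here: realised error equals the bound


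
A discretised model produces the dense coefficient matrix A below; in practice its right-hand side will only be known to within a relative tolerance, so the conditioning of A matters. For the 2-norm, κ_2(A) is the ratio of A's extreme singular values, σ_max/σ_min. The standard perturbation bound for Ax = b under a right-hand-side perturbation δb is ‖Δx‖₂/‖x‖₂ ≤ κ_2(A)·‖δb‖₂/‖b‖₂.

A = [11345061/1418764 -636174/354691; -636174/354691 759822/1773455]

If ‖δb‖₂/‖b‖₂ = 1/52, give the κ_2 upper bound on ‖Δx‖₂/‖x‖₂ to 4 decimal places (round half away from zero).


6.4923

M = AᵀA = [80419920777/1197436816 -11308947111/748398010; -11308947111/748398010 6362441064/1870995025]. tr(M)=1256571729/17808400, det(M)=194481/4452100
λ_max, λ_min = (1256571729/17808400 ± √1578917095795003041/317139110560000)/2 = 1764/25, 441/712336
κ_2(A) = √(λ_max/λ_min) = √((1764/25) / (441/712336)) = 337.6000
worst-case relative error ≤ 337.6000 × 1/52 = 6.4923


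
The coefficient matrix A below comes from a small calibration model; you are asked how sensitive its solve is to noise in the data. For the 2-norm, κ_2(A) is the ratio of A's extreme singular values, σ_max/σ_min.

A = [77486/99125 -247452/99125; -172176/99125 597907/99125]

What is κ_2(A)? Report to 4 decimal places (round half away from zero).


122.0000

form AᵀA = [210938788/58140625 -722599416/58140625; -722599416/58140625 2477664337/58140625] with trace 860353/18605 and determinant 334084/2325625
eigenvalues of AᵀA: λ = (tr ± √(tr²−4·det))/2 = 1156/25, 289/93025
so κ_2 = √((1156/25) / (289/93025)) = 122.0000


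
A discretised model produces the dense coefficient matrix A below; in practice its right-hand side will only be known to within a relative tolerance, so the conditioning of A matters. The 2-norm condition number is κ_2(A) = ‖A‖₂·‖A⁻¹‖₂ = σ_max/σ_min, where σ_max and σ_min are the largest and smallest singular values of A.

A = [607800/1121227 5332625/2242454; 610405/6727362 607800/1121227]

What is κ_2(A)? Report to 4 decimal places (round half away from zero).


80.0400

M = AᵀA = [8133102025/26922902724 1000844000/747858409; 1000844000/747858409 17795700625/2991433636]. tr(M)=50057825/8008002, det(M)=390625/64064016
λ_max, λ_min = (50057825/8008002 ± √626055445210000/16032024008001)/2 = 25/4, 15625/16016004
κ_2(A) = √(λ_max/λ_min) = √((25/4) / (15625/16016004)) = 80.0400


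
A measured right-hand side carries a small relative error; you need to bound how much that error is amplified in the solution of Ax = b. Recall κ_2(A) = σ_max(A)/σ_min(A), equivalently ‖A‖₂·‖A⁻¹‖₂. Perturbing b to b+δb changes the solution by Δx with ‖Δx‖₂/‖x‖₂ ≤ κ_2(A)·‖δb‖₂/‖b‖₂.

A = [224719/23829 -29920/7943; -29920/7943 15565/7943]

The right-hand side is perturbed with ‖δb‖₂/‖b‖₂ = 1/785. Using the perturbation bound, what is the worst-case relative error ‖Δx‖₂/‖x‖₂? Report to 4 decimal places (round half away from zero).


AᵀA = [346482169/3359889 -48051520/1119963; -48051520/1119963 6730625/373321]; tr = 2408626/19881, det = 366025/19881
solving λ² − 2408626/19881·λ + 366025/19881 = 0 gives λ = 121, 3025/19881
so κ_2 = √(121 / (3025/19881)) = 28.2000
perturbation bound = 28.2000·1/785 = 0.0359

0.0359


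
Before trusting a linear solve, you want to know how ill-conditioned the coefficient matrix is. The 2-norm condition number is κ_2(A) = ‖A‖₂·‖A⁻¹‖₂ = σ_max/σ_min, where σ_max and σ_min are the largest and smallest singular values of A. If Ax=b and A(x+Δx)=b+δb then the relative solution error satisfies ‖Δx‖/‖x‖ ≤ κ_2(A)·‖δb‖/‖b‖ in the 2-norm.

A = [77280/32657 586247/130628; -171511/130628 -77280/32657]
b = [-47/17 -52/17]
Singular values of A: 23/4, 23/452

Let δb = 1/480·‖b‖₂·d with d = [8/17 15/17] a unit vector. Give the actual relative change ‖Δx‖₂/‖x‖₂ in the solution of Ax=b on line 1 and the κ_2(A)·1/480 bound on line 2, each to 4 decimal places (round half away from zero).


0.0021
0.2354

largest singular value 23/4, smallest 23/452
condition number: (23/4) ÷ (23/452) = 113.0000
worst-case relative error ≤ 113.0000 × 1/480 = 0.2354
solve Ax = b  →  x = [69.2788 -37.1458]
‖b‖₂ = 4.1231 and ‖x‖₂ = 78.6089
Δx = A⁻¹·δb where δb = 1/480·4.1231·d; ‖Δx‖ = 0.1688
dividing the unrounded norms, ‖Δx‖/‖x‖ = 0.0021
realised/bound (from unrounded values) ≈ 0.0091


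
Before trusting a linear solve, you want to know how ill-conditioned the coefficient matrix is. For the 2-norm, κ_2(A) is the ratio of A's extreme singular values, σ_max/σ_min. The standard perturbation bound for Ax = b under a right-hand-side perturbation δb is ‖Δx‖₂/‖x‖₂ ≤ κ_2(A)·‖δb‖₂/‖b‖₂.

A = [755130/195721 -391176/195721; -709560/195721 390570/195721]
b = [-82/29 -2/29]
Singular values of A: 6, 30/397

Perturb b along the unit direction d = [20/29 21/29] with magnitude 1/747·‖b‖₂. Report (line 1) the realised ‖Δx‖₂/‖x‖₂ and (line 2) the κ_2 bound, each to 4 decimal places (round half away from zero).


σ_max = 6, σ_min = 30/397
κ = σ_max/σ_min = 6/(30/397) = 79.4000
κ_2(A)·‖δb‖/‖b‖ = 0.1063
solve Ax = b  →  x = [-12.7490 -23.1961]
‖b‖ = 2.8284, ‖x‖ = 26.4688
with δb = [0.0026 0.0027], A·Δx = δb → ‖Δx‖ = 0.0501
dividing the unrounded norms, ‖Δx‖/‖x‖ = 0.0019
tightness: 0.0019 against a bound of 0.1063 (unrounded ratio ≈ 0.0178)

0.0019
0.1063


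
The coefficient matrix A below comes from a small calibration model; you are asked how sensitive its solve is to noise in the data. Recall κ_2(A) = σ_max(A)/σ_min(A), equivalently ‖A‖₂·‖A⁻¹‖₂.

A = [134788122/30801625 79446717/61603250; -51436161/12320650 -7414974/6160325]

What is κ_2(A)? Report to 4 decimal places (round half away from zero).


339.8800

M = AᵀA = [165057452781921/4512438062500 12035326216032/1128109515625; 12035326216032/1128109515625 14042764309329/4512438062500]. tr(M)=143280173673/3609950450, det(M)=15752961/1155184144
eigenvalues of AᵀA: λ = (tr ± √(tr²−4·det))/2 = 3969/100, 99225/288796036
σ_max=√(3969/100)=(63/10), σ_min=√(99225/288796036)=(315/16994) → κ = 339.8800


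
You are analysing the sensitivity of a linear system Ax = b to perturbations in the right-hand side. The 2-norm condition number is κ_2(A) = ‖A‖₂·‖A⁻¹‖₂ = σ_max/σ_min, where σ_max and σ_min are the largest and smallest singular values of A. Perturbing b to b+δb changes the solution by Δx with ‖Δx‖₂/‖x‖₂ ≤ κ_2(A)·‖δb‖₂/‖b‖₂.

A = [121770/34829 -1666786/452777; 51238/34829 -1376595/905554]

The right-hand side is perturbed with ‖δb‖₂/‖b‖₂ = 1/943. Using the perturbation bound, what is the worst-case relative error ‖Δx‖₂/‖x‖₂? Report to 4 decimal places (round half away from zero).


M = AᵀA = [17453265544/1213059241 -18325501425/1213059241; -18325501425/1213059241 76968734161/4852236964]. tr(M)=174532457/5769604, det(M)=14641/1442401
char-poly roots: 121/4 and 484/1442401
σ_max=√(121/4)=(11/2), σ_min=√(484/1442401)=(22/1201) → κ = 300.2500
bound on ‖Δx‖/‖x‖: κ·ε = 300.2500·1/943 = 0.3184

0.3184


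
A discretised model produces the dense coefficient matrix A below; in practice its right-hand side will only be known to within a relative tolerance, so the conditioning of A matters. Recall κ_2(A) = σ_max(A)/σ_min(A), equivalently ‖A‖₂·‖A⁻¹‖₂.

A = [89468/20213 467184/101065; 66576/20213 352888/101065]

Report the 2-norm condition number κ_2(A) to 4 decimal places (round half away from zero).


M = AᵀA = [12436886800/408565369 13058377920/408565369; 13058377920/408565369 13711633216/408565369]. tr(M)=31092176/485809, det(M)=25600/485809
solving λ² − 31092176/485809·λ + 25600/485809 = 0 gives λ = 64, 400/485809
κ = σ_max/σ_min = 8/(20/697) = 278.8000

278.8000


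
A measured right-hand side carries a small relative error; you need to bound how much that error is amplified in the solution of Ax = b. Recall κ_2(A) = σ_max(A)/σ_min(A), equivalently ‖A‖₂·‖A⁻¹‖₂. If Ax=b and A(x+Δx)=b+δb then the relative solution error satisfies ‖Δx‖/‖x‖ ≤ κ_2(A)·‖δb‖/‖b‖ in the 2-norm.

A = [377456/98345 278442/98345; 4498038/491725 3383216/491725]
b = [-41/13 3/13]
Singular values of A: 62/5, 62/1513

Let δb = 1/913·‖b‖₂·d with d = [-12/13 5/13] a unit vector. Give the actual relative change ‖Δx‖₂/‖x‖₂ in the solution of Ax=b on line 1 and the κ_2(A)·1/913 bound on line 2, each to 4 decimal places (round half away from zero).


0.0012
0.3314

σ_max = 62/5, σ_min = 62/1513
κ = σ_max/σ_min = (62/5)/(62/1513) = 302.6000
bound on ‖Δx‖/‖x‖: κ·ε = 302.6000·1/913 = 0.3314
solve Ax = b  →  x = [-43.9903 58.5194]
‖b‖ = 3.1623, ‖x‖ = 73.2097
with δb = [-0.0032 0.0013], A·Δx = δb → ‖Δx‖ = 0.0845
relative error = 0.0012
so the bound overstates the realised error by a factor of ≈ 287.0717 (computed from the unrounded values)


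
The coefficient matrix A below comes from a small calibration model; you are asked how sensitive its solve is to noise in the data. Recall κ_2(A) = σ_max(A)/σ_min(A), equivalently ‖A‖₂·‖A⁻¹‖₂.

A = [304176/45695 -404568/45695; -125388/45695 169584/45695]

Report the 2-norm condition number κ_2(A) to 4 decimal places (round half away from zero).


form AᵀA = [128100816/2471045 -170797248/2471045; -170797248/2471045 227732544/2471045] with trace 71166672/494209 and determinant 82944/494209
solving λ² − 71166672/494209·λ + 82944/494209 = 0 gives λ = 144, 576/494209
so κ_2 = √(144 / (576/494209)) = 351.5000

351.5000


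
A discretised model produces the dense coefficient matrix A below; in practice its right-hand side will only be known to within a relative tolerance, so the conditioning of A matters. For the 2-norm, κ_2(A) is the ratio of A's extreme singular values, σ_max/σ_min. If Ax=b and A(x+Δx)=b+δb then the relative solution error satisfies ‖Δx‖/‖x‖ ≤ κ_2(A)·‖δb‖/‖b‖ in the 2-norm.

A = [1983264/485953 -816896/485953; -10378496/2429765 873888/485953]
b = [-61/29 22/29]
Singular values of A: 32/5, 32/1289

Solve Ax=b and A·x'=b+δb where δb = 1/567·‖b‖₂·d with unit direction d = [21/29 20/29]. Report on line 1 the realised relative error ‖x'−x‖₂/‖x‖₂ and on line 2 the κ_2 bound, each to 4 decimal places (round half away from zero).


from the listed singular values, σ₁ = 32/5, σ_n = 32/1289
κ = σ_max/σ_min = (32/5)/(32/1289) = 257.8000
perturbation bound = 257.8000·1/567 = 0.4547
solve Ax = b  →  x = [-15.7813 -37.0625]
‖b‖ = 2.2361, ‖x‖ = 40.2825
re-solving with b+δb shifts x by Δx of norm 0.1589
dividing the unrounded norms, ‖Δx‖/‖x‖ = 0.0039
tightness: 0.0039 against a bound of 0.4547 (unrounded ratio ≈ 0.0087)

0.0039
0.4547


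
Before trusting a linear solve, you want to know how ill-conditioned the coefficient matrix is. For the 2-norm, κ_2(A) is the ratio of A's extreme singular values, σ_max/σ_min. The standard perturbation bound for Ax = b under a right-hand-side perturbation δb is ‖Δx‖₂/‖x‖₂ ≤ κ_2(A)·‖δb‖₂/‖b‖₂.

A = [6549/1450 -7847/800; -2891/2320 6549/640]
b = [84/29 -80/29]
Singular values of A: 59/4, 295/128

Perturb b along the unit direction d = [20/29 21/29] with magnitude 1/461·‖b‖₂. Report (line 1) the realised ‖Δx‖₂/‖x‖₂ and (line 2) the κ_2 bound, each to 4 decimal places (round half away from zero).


from the listed singular values, σ₁ = 59/4, σ_n = 295/128
condition number: (59/4) ÷ (295/128) = 6.4000
perturbation bound = 6.4000·1/461 = 0.0139
solve Ax = b  →  x = [0.0759 -0.2603]
2-norm of b is 4.0000; of x, 0.2712
Δx = A⁻¹·δb where δb = 1/461·4.0000·d; ‖Δx‖ = 0.0038
realised ‖Δx‖/‖x‖ = 0.0139
realised/bound = 1 exactly: the bound is attained for this b and d

0.0139
0.0139
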